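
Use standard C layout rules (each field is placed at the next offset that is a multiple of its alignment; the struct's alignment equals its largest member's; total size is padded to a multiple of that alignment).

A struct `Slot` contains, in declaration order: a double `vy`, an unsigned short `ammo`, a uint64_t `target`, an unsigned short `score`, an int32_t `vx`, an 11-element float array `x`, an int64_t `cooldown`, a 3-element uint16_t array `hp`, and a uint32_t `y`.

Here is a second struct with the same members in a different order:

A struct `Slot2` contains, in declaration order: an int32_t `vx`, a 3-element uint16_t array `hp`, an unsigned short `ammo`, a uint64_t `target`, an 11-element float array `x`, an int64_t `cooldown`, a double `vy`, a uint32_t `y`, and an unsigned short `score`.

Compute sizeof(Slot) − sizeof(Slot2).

vy at 0 (size 8, align 8) → ends 8
ammo at 8 (size 2, align 2) → ends 10
pad 6 to align 8 for target
target at 16 (size 8, align 8) → ends 24
score at 24 (size 2, align 2) → ends 26
pad 2 to align 4 for vx
vx at 28 (size 4, align 4) → ends 32
x at 32 (size 44, align 4) → ends 76
pad 4 to align 8 for cooldown
cooldown at 80 (size 8, align 8) → ends 88
hp at 88 (size 6, align 2) → ends 94
pad 2 to align 4 for y
y at 96 (size 4, align 4) → ends 100
tail pad 4 to reach multiple of 8
total 104 bytes, alignment 8
— Slot2 —
vx at 0 (size 4, align 4) → ends 4
hp at 4 (size 6, align 2) → ends 10
ammo at 10 (size 2, align 2) → ends 12
pad 4 to align 8 for target
target at 16 (size 8, align 8) → ends 24
x at 24 (size 44, align 4) → ends 68
pad 4 to align 8 for cooldown
cooldown at 72 (size 8, align 8) → ends 80
vy at 80 (size 8, align 8) → ends 88
y at 88 (size 4, align 4) → ends 92
score at 92 (size 2, align 2) → ends 94
tail pad 2 to reach multiple of 8
total 96 bytes, alignment 8
104 − 96 = 8

8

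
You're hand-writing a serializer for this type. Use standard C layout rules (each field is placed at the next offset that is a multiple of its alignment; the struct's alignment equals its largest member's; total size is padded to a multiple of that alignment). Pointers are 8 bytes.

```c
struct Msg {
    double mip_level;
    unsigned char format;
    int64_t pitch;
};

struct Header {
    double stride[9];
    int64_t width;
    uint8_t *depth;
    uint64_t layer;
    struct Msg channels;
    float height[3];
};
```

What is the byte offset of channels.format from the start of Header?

Msg: @0: mip_level [8B, align 8] → 8; @8: format [1B, align 1] → 9; +7 pad (align 8); @16: pitch [8B, align 8] → 24; size 24, align 8
@0: stride [72B, align 8] → 72
@72: width [8B, align 8] → 80
@80: depth [8B, align 8] → 88
@88: layer [8B, align 8] → 96
@96: channels [24B, align 8] → 120
within Msg: format at 8
96 + 8 = 104

104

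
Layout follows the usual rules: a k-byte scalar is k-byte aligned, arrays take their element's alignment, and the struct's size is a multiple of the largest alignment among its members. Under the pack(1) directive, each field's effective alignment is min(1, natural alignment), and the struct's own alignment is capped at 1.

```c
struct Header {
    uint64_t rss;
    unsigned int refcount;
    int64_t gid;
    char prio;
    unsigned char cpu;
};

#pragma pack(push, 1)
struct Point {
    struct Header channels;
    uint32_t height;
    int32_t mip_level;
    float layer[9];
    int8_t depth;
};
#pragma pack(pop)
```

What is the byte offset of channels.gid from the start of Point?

16

Header: rss at 0 (size 8, align 8) → ends 8; refcount at 8 (size 4, align 4) → ends 12; pad 4 to align 8 for gid; gid at 16 (size 8, align 8) → ends 24; prio at 24 (size 1, align 1) → ends 25; cpu at 25 (size 1, align 1) → ends 26; tail pad 6 to reach multiple of 8; total 32 bytes, alignment 8
channels at 0 (size 32, align 1) → ends 32
within Header: gid at 16
0 + 16 = 16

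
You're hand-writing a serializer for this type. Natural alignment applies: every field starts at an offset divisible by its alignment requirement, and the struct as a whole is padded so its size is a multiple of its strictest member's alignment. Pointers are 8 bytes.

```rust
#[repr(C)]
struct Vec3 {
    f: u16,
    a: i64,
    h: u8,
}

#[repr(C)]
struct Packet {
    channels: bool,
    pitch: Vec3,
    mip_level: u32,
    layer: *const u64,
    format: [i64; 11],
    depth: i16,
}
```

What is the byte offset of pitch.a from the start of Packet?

16

Vec3: @0: f [2B, align 2] → 2; +6 pad (align 8); @8: a [8B, align 8] → 16; @16: h [1B, align 1] → 17; +7 tail pad (align 8); size 24, align 8
@0: channels [1B, align 1] → 1
+7 pad (align 8)
@8: pitch [24B, align 8] → 32
within Vec3: a at 8
8 + 8 = 16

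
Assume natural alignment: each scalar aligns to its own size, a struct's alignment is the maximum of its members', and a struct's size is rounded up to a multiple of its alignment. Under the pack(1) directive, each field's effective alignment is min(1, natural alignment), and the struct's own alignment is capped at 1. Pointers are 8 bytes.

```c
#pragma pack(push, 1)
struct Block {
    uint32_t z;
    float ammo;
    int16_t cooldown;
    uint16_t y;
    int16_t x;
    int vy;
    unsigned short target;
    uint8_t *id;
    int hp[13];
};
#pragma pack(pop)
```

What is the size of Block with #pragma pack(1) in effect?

z at 0 (size 4, align 1) → ends 4
ammo at 4 (size 4, align 1) → ends 8
cooldown at 8 (size 2, align 1) → ends 10
y at 10 (size 2, align 1) → ends 12
x at 12 (size 2, align 1) → ends 14
vy at 14 (size 4, align 1) → ends 18
target at 18 (size 2, align 1) → ends 20
id at 20 (size 8, align 1) → ends 28
hp at 28 (size 52, align 1) → ends 80
total 80 bytes, alignment 1

80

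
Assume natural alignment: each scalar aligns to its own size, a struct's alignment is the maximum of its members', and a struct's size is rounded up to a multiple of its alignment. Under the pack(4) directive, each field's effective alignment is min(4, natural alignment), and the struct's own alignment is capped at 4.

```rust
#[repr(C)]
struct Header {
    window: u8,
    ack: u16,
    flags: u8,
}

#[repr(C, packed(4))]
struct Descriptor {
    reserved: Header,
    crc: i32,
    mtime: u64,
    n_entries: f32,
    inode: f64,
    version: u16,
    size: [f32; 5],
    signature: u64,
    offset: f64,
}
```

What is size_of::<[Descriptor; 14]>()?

Header: @0: window [1B, align 1] → 1; +1 pad (align 2); @2: ack [2B, align 2] → 4; @4: flags [1B, align 1] → 5; +1 tail pad (align 2); size 6, align 2
@0: reserved [6B, align 2] → 6
+2 pad (align 4)
@8: crc [4B, align 4] → 12
@12: mtime [8B, align 4] → 20
@20: n_entries [4B, align 4] → 24
@24: inode [8B, align 4] → 32
@32: version [2B, align 2] → 34
+2 pad (align 4)
@36: size [20B, align 4] → 56
@56: signature [8B, align 4] → 64
@64: offset [8B, align 4] → 72
size 72, align 4
array of 14: 14 × 72 = 1008

1008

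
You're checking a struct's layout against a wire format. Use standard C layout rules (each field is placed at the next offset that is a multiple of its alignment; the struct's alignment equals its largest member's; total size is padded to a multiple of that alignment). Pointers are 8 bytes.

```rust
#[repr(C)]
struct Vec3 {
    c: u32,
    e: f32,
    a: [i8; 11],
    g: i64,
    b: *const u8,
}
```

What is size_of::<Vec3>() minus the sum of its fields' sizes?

0..4  c  (4B, 4-aligned)
4..8  e  (4B, 4-aligned)
8..19  a  (11B, 1-aligned)
19..24  -- padding (5B)
24..32  g  (8B, 8-aligned)
32..40  b  (8B, 8-aligned)
sizeof = 40, alignof = 8
data bytes 35, size 40 → padding 5

5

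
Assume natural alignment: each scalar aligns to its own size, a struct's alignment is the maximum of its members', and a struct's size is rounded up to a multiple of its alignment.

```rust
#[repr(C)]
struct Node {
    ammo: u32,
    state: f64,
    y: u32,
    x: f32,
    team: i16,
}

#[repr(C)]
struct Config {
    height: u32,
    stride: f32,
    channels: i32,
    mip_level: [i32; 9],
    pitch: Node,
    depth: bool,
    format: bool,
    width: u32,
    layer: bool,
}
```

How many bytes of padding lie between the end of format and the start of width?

2

Node: @0: ammo [4B, align 4] → 4; +4 pad (align 8); @8: state [8B, align 8] → 16; @16: y [4B, align 4] → 20; @20: x [4B, align 4] → 24; @24: team [2B, align 2] → 26; +6 tail pad (align 8); size 32, align 8
@0: height [4B, align 4] → 4
@4: stride [4B, align 4] → 8
@8: channels [4B, align 4] → 12
@12: mip_level [36B, align 4] → 48
@48: pitch [32B, align 8] → 80
@80: depth [1B, align 1] → 81
@81: format [1B, align 1] → 82
+2 pad (align 4)
@84: width [4B, align 4] → 88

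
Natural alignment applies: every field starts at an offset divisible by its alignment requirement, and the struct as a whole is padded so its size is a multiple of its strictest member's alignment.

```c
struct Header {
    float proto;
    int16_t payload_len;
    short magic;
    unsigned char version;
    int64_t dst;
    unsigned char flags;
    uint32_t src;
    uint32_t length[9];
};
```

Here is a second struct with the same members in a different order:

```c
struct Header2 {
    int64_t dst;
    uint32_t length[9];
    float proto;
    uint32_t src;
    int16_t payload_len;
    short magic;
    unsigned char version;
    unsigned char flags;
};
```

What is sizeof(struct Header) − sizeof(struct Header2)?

proto at 0 (size 4, align 4) → ends 4
payload_len at 4 (size 2, align 2) → ends 6
magic at 6 (size 2, align 2) → ends 8
version at 8 (size 1, align 1) → ends 9
pad 7 to align 8 for dst
dst at 16 (size 8, align 8) → ends 24
flags at 24 (size 1, align 1) → ends 25
pad 3 to align 4 for src
src at 28 (size 4, align 4) → ends 32
length at 32 (size 36, align 4) → ends 68
tail pad 4 to reach multiple of 8
total 72 bytes, alignment 8
— Header2 —
dst at 0 (size 8, align 8) → ends 8
length at 8 (size 36, align 4) → ends 44
proto at 44 (size 4, align 4) → ends 48
src at 48 (size 4, align 4) → ends 52
payload_len at 52 (size 2, align 2) → ends 54
magic at 54 (size 2, align 2) → ends 56
version at 56 (size 1, align 1) → ends 57
flags at 57 (size 1, align 1) → ends 58
tail pad 6 to reach multiple of 8
total 64 bytes, alignment 8
72 − 64 = 8

8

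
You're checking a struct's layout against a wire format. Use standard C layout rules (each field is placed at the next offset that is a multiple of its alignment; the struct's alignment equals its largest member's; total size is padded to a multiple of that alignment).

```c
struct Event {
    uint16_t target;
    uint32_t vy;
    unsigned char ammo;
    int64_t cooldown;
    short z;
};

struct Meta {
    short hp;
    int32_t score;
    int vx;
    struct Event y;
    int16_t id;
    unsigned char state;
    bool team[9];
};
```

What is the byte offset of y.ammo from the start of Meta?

Event: @0: target [2B, align 2] → 2; +2 pad (align 4); @4: vy [4B, align 4] → 8; @8: ammo [1B, align 1] → 9; +7 pad (align 8); @16: cooldown [8B, align 8] → 24; @24: z [2B, align 2] → 26; +6 tail pad (align 8); size 32, align 8
@0: hp [2B, align 2] → 2
+2 pad (align 4)
@4: score [4B, align 4] → 8
@8: vx [4B, align 4] → 12
+4 pad (align 8)
@16: y [32B, align 8] → 48
within Event: ammo at 8
16 + 8 = 24

24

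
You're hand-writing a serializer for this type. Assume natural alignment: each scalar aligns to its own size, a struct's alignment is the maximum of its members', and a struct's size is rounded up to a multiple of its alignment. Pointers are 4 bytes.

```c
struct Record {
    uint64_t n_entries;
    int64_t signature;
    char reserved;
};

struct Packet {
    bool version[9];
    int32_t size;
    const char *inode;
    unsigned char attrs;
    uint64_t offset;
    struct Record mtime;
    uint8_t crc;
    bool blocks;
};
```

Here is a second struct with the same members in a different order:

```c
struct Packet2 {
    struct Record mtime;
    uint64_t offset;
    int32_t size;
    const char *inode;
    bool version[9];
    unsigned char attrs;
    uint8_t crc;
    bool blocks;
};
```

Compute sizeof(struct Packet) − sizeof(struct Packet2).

Record: @0: n_entries [8B, align 8] → 8; @8: signature [8B, align 8] → 16; @16: reserved [1B, align 1] → 17; +7 tail pad (align 8); size 24, align 8
@0: version [9B, align 1] → 9
+3 pad (align 4)
@12: size [4B, align 4] → 16
@16: inode [4B, align 4] → 20
@20: attrs [1B, align 1] → 21
+3 pad (align 8)
@24: offset [8B, align 8] → 32
@32: mtime [24B, align 8] → 56
@56: crc [1B, align 1] → 57
@57: blocks [1B, align 1] → 58
+6 tail pad (align 8)
size 64, align 8
— Packet2 —
@0: mtime [24B, align 8] → 24
@24: offset [8B, align 8] → 32
@32: size [4B, align 4] → 36
@36: inode [4B, align 4] → 40
@40: version [9B, align 1] → 49
@49: attrs [1B, align 1] → 50
@50: crc [1B, align 1] → 51
@51: blocks [1B, align 1] → 52
+4 tail pad (align 8)
size 56, align 8
64 − 56 = 8

8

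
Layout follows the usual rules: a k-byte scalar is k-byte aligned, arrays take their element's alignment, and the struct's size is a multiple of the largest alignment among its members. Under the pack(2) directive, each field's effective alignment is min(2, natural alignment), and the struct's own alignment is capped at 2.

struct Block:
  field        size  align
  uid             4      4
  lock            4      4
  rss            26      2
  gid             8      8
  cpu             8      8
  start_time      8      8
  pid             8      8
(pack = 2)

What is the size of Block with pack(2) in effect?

66

0..4  uid  (4B, 2-aligned)
4..8  lock  (4B, 2-aligned)
8..34  rss  (26B, 2-aligned)
34..42  gid  (8B, 2-aligned)
42..50  cpu  (8B, 2-aligned)
50..58  start_time  (8B, 2-aligned)
58..66  pid  (8B, 2-aligned)
sizeof = 66, alignof = 2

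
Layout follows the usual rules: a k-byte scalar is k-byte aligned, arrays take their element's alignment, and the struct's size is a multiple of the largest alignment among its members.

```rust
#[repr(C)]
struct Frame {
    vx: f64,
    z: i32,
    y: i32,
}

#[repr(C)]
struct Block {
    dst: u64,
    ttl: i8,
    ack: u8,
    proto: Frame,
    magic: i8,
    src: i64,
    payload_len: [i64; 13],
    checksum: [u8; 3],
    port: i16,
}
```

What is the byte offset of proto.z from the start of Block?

24

Frame: @0: vx [8B, align 8] → 8; @8: z [4B, align 4] → 12; @12: y [4B, align 4] → 16; size 16, align 8
@0: dst [8B, align 8] → 8
@8: ttl [1B, align 1] → 9
@9: ack [1B, align 1] → 10
+6 pad (align 8)
@16: proto [16B, align 8] → 32
within Frame: z at 8
16 + 8 = 24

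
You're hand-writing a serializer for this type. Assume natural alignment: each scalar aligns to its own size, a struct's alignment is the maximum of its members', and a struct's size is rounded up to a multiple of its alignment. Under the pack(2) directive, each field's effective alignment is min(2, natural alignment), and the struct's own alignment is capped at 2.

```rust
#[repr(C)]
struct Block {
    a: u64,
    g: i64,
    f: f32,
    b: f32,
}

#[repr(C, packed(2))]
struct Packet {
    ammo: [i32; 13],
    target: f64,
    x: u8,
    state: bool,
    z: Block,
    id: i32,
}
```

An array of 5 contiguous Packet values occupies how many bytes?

Block: @0: a [8B, align 8] → 8; @8: g [8B, align 8] → 16; @16: f [4B, align 4] → 20; @20: b [4B, align 4] → 24; size 24, align 8
@0: ammo [52B, align 2] → 52
@52: target [8B, align 2] → 60
@60: x [1B, align 1] → 61
@61: state [1B, align 1] → 62
@62: z [24B, align 2] → 86
@86: id [4B, align 2] → 90
size 90, align 2
array of 5: 5 × 90 = 450

450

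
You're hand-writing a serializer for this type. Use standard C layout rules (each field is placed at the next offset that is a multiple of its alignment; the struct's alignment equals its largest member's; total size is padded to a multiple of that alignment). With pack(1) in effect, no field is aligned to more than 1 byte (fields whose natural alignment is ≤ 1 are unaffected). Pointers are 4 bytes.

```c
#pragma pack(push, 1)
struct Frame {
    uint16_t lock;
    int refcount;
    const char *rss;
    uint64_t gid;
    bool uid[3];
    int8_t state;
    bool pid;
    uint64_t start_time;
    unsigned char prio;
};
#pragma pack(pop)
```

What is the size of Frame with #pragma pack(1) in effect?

32

lock at 0 (size 2, align 1) → ends 2
refcount at 2 (size 4, align 1) → ends 6
rss at 6 (size 4, align 1) → ends 10
gid at 10 (size 8, align 1) → ends 18
uid at 18 (size 3, align 1) → ends 21
state at 21 (size 1, align 1) → ends 22
pid at 22 (size 1, align 1) → ends 23
start_time at 23 (size 8, align 1) → ends 31
prio at 31 (size 1, align 1) → ends 32
total 32 bytes, alignment 1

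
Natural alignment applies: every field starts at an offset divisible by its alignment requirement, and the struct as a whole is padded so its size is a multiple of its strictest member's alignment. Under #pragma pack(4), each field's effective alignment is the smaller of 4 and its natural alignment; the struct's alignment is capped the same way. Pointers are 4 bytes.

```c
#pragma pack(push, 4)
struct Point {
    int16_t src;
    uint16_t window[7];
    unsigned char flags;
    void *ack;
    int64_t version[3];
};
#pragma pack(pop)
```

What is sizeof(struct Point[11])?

528

0..2  src  (2B, 2-aligned)
2..16  window  (14B, 2-aligned)
16..17  flags  (1B, 1-aligned)
17..20  -- padding (3B)
20..24  ack  (4B, 4-aligned)
24..48  version  (24B, 4-aligned)
sizeof = 48, alignof = 4
array of 11: 11 × 48 = 528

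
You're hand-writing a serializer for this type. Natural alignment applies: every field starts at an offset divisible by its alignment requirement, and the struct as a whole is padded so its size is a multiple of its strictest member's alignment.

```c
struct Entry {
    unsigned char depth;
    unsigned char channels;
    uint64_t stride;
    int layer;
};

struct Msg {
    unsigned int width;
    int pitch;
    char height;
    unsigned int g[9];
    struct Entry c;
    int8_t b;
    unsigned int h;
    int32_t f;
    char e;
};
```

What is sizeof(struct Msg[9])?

Entry: 0..1  depth  (1B, 1-aligned); 1..2  channels  (1B, 1-aligned); 2..8  -- padding (6B); 8..16  stride  (8B, 8-aligned); 16..20  layer  (4B, 4-aligned); 20..24  -- tail padding (4B); sizeof = 24, alignof = 8
0..4  width  (4B, 4-aligned)
4..8  pitch  (4B, 4-aligned)
8..9  height  (1B, 1-aligned)
9..12  -- padding (3B)
12..48  g  (36B, 4-aligned)
48..72  c  (24B, 8-aligned)
72..73  b  (1B, 1-aligned)
73..76  -- padding (3B)
76..80  h  (4B, 4-aligned)
80..84  f  (4B, 4-aligned)
84..85  e  (1B, 1-aligned)
85..88  -- tail padding (3B)
sizeof = 88, alignof = 8
array of 9: 9 × 88 = 792

792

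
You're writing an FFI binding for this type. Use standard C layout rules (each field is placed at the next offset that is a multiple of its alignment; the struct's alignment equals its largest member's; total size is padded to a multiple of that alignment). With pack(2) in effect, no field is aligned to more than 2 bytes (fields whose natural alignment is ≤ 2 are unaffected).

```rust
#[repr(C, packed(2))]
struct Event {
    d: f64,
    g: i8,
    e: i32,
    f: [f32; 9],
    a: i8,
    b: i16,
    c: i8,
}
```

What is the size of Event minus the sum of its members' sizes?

0..8  d  (8B, 2-aligned)
8..9  g  (1B, 1-aligned)
9..10  -- padding (1B)
10..14  e  (4B, 2-aligned)
14..50  f  (36B, 2-aligned)
50..51  a  (1B, 1-aligned)
51..52  -- padding (1B)
52..54  b  (2B, 2-aligned)
54..55  c  (1B, 1-aligned)
55..56  -- tail padding (1B)
sizeof = 56, alignof = 2
data bytes 53, size 56 → padding 3

3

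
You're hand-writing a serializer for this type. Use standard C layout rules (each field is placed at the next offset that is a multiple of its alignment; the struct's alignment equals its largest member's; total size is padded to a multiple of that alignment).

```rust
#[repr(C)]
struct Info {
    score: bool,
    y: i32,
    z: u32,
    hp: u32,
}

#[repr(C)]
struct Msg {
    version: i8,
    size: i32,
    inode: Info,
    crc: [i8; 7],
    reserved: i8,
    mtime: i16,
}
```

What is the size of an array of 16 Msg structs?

576

Info: score at 0 (size 1, align 1) → ends 1; pad 3 to align 4 for y; y at 4 (size 4, align 4) → ends 8; z at 8 (size 4, align 4) → ends 12; hp at 12 (size 4, align 4) → ends 16; total 16 bytes, alignment 4
version at 0 (size 1, align 1) → ends 1
pad 3 to align 4 for size
size at 4 (size 4, align 4) → ends 8
inode at 8 (size 16, align 4) → ends 24
crc at 24 (size 7, align 1) → ends 31
reserved at 31 (size 1, align 1) → ends 32
mtime at 32 (size 2, align 2) → ends 34
tail pad 2 to reach multiple of 4
total 36 bytes, alignment 4
array of 16: 16 × 36 = 576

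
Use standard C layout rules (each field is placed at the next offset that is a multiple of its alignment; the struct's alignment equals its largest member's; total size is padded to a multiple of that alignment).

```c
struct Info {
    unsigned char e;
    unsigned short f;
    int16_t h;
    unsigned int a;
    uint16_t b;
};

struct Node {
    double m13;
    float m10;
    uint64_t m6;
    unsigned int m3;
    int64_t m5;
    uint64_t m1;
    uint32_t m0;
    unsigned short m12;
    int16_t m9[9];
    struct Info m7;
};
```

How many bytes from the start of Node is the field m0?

48

Info: e at 0 (size 1, align 1) → ends 1; pad 1 to align 2 for f; f at 2 (size 2, align 2) → ends 4; h at 4 (size 2, align 2) → ends 6; pad 2 to align 4 for a; a at 8 (size 4, align 4) → ends 12; b at 12 (size 2, align 2) → ends 14; tail pad 2 to reach multiple of 4; total 16 bytes, alignment 4
m13 at 0 (size 8, align 8) → ends 8
m10 at 8 (size 4, align 4) → ends 12
pad 4 to align 8 for m6
m6 at 16 (size 8, align 8) → ends 24
m3 at 24 (size 4, align 4) → ends 28
pad 4 to align 8 for m5
m5 at 32 (size 8, align 8) → ends 40
m1 at 40 (size 8, align 8) → ends 48
m0 at 48 (size 4, align 4) → ends 52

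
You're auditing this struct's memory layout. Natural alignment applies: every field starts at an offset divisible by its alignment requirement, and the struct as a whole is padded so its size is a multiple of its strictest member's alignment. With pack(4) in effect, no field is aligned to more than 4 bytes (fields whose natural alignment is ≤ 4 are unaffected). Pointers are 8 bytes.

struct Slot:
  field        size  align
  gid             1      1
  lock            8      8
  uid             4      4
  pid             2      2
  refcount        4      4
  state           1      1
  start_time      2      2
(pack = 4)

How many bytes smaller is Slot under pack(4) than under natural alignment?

natural layout:
  gid at 0 (size 1, align 1) → ends 1
  pad 7 to align 8 for lock
  lock at 8 (size 8, align 8) → ends 16
  uid at 16 (size 4, align 4) → ends 20
  pid at 20 (size 2, align 2) → ends 22
  pad 2 to align 4 for refcount
  refcount at 24 (size 4, align 4) → ends 28
  state at 28 (size 1, align 1) → ends 29
  pad 1 to align 2 for start_time
  start_time at 30 (size 2, align 2) → ends 32
  total 32 bytes, alignment 8
packed(4) layout:
  gid at 0 (size 1, align 1) → ends 1
  pad 3 to align 4 for lock
  lock at 4 (size 8, align 4) → ends 12
  uid at 12 (size 4, align 4) → ends 16
  pid at 16 (size 2, align 2) → ends 18
  pad 2 to align 4 for refcount
  refcount at 20 (size 4, align 4) → ends 24
  state at 24 (size 1, align 1) → ends 25
  pad 1 to align 2 for start_time
  start_time at 26 (size 2, align 2) → ends 28
  total 28 bytes, alignment 4
32 − 28 = 4

4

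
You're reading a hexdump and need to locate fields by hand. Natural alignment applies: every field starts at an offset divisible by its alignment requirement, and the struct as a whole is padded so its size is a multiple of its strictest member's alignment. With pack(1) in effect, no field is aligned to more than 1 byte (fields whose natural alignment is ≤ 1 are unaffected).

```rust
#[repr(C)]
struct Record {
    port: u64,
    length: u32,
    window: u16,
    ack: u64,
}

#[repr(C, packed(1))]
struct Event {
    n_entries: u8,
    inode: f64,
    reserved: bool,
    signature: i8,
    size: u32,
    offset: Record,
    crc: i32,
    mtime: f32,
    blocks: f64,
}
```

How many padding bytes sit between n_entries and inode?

Record: 0..8  port  (8B, 8-aligned); 8..12  length  (4B, 4-aligned); 12..14  window  (2B, 2-aligned); 14..16  -- padding (2B); 16..24  ack  (8B, 8-aligned); sizeof = 24, alignof = 8
0..1  n_entries  (1B, 1-aligned)
1..9  inode  (8B, 1-aligned)

0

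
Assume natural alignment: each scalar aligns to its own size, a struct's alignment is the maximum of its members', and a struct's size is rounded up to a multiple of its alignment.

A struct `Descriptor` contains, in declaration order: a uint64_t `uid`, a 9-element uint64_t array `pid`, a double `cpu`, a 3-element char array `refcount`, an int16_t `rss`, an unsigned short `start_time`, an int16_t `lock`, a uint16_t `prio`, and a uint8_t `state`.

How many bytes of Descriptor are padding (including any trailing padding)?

@0: uid [8B, align 8] → 8
@8: pid [72B, align 8] → 80
@80: cpu [8B, align 8] → 88
@88: refcount [3B, align 1] → 91
+1 pad (align 2)
@92: rss [2B, align 2] → 94
@94: start_time [2B, align 2] → 96
@96: lock [2B, align 2] → 98
@98: prio [2B, align 2] → 100
@100: state [1B, align 1] → 101
+3 tail pad (align 8)
size 104, align 8
data bytes 100, size 104 → padding 4

4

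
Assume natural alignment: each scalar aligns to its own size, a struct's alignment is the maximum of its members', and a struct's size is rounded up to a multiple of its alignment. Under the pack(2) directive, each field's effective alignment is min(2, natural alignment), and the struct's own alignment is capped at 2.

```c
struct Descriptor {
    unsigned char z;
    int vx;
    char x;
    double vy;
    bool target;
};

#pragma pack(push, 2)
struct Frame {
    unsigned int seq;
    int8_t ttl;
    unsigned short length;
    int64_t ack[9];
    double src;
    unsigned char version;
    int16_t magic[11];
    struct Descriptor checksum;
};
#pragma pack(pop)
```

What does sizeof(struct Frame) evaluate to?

Descriptor: 0..1  z  (1B, 1-aligned); 1..4  -- padding (3B); 4..8  vx  (4B, 4-aligned); 8..9  x  (1B, 1-aligned); 9..16  -- padding (7B); 16..24  vy  (8B, 8-aligned); 24..25  target  (1B, 1-aligned); 25..32  -- tail padding (7B); sizeof = 32, alignof = 8
0..4  seq  (4B, 2-aligned)
4..5  ttl  (1B, 1-aligned)
5..6  -- padding (1B)
6..8  length  (2B, 2-aligned)
8..80  ack  (72B, 2-aligned)
80..88  src  (8B, 2-aligned)
88..89  version  (1B, 1-aligned)
89..90  -- padding (1B)
90..112  magic  (22B, 2-aligned)
112..144  checksum  (32B, 2-aligned)
sizeof = 144, alignof = 2

144 bytes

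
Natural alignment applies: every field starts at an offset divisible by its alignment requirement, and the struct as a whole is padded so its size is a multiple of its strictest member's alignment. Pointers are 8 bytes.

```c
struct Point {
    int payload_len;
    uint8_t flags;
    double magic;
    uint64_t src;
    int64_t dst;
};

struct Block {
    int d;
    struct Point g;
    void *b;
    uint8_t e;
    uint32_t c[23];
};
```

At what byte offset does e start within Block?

Point: 0..4  payload_len  (4B, 4-aligned); 4..5  flags  (1B, 1-aligned); 5..8  -- padding (3B); 8..16  magic  (8B, 8-aligned); 16..24  src  (8B, 8-aligned); 24..32  dst  (8B, 8-aligned); sizeof = 32, alignof = 8
0..4  d  (4B, 4-aligned)
4..8  -- padding (4B)
8..40  g  (32B, 8-aligned)
40..48  b  (8B, 8-aligned)
48..49  e  (1B, 1-aligned)

48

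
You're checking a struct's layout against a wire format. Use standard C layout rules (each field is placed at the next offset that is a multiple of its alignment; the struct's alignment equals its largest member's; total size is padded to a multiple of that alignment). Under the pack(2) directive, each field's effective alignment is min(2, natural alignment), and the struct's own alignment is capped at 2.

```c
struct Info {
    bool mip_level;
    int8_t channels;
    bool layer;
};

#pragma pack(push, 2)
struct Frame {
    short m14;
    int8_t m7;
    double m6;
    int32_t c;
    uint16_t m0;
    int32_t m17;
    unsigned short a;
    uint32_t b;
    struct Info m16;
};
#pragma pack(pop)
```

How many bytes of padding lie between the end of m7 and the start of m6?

1

Info: mip_level at 0 (size 1, align 1) → ends 1; channels at 1 (size 1, align 1) → ends 2; layer at 2 (size 1, align 1) → ends 3; total 3 bytes, alignment 1
m14 at 0 (size 2, align 2) → ends 2
m7 at 2 (size 1, align 1) → ends 3
pad 1 to align 2 for m6
m6 at 4 (size 8, align 2) → ends 12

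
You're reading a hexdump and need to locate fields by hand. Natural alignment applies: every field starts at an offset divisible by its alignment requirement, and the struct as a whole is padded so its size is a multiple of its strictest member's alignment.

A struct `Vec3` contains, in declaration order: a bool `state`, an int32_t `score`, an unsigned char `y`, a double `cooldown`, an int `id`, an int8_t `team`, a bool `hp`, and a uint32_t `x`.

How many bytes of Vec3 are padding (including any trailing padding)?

16

0..1  state  (1B, 1-aligned)
1..4  -- padding (3B)
4..8  score  (4B, 4-aligned)
8..9  y  (1B, 1-aligned)
9..16  -- padding (7B)
16..24  cooldown  (8B, 8-aligned)
24..28  id  (4B, 4-aligned)
28..29  team  (1B, 1-aligned)
29..30  hp  (1B, 1-aligned)
30..32  -- padding (2B)
32..36  x  (4B, 4-aligned)
36..40  -- tail padding (4B)
sizeof = 40, alignof = 8
data bytes 24, size 40 → padding 16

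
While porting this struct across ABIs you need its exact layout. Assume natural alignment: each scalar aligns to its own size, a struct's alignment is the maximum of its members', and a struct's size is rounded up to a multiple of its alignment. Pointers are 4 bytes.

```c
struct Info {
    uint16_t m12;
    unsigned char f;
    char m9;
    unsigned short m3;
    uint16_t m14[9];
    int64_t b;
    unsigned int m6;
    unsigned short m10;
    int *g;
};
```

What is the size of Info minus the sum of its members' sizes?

@0: m12 [2B, align 2] → 2
@2: f [1B, align 1] → 3
@3: m9 [1B, align 1] → 4
@4: m3 [2B, align 2] → 6
@6: m14 [18B, align 2] → 24
@24: b [8B, align 8] → 32
@32: m6 [4B, align 4] → 36
@36: m10 [2B, align 2] → 38
+2 pad (align 4)
@40: g [4B, align 4] → 44
+4 tail pad (align 8)
size 48, align 8
data bytes 42, size 48 → padding 6

6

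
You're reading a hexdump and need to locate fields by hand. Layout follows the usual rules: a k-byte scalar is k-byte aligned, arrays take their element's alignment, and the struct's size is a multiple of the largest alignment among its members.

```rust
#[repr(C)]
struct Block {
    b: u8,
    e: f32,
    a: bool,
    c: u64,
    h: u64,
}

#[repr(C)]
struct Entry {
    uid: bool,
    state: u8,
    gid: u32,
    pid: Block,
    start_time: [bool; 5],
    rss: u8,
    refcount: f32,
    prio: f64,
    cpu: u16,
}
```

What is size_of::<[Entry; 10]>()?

Block: 0..1  b  (1B, 1-aligned); 1..4  -- padding (3B); 4..8  e  (4B, 4-aligned); 8..9  a  (1B, 1-aligned); 9..16  -- padding (7B); 16..24  c  (8B, 8-aligned); 24..32  h  (8B, 8-aligned); sizeof = 32, alignof = 8
0..1  uid  (1B, 1-aligned)
1..2  state  (1B, 1-aligned)
2..4  -- padding (2B)
4..8  gid  (4B, 4-aligned)
8..40  pid  (32B, 8-aligned)
40..45  start_time  (5B, 1-aligned)
45..46  rss  (1B, 1-aligned)
46..48  -- padding (2B)
48..52  refcount  (4B, 4-aligned)
52..56  -- padding (4B)
56..64  prio  (8B, 8-aligned)
64..66  cpu  (2B, 2-aligned)
66..72  -- tail padding (6B)
sizeof = 72, alignof = 8
array of 10: 10 × 72 = 720

720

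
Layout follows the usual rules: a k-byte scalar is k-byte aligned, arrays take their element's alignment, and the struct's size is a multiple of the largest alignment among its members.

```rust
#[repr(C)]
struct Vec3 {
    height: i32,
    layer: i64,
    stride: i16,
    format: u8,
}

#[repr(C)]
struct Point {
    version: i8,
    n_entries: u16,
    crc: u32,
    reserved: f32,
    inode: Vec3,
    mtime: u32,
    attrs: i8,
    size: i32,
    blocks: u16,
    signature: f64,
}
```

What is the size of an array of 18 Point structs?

Vec3: 0..4  height  (4B, 4-aligned); 4..8  -- padding (4B); 8..16  layer  (8B, 8-aligned); 16..18  stride  (2B, 2-aligned); 18..19  format  (1B, 1-aligned); 19..24  -- tail padding (5B); sizeof = 24, alignof = 8
0..1  version  (1B, 1-aligned)
1..2  -- padding (1B)
2..4  n_entries  (2B, 2-aligned)
4..8  crc  (4B, 4-aligned)
8..12  reserved  (4B, 4-aligned)
12..16  -- padding (4B)
16..40  inode  (24B, 8-aligned)
40..44  mtime  (4B, 4-aligned)
44..45  attrs  (1B, 1-aligned)
45..48  -- padding (3B)
48..52  size  (4B, 4-aligned)
52..54  blocks  (2B, 2-aligned)
54..56  -- padding (2B)
56..64  signature  (8B, 8-aligned)
sizeof = 64, alignof = 8
array of 18: 18 × 64 = 1152

1152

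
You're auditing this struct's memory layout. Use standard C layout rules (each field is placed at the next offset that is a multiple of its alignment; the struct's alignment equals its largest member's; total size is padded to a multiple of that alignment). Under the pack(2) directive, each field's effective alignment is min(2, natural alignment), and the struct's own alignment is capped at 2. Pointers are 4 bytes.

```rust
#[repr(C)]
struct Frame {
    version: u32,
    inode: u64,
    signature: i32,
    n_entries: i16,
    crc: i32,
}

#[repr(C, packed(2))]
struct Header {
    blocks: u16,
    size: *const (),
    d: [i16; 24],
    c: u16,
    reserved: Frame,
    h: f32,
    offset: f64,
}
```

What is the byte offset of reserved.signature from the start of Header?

72

Frame: @0: version [4B, align 4] → 4; +4 pad (align 8); @8: inode [8B, align 8] → 16; @16: signature [4B, align 4] → 20; @20: n_entries [2B, align 2] → 22; +2 pad (align 4); @24: crc [4B, align 4] → 28; +4 tail pad (align 8); size 32, align 8
@0: blocks [2B, align 2] → 2
@2: size [4B, align 2] → 6
@6: d [48B, align 2] → 54
@54: c [2B, align 2] → 56
@56: reserved [32B, align 2] → 88
within Frame: signature at 16
56 + 16 = 72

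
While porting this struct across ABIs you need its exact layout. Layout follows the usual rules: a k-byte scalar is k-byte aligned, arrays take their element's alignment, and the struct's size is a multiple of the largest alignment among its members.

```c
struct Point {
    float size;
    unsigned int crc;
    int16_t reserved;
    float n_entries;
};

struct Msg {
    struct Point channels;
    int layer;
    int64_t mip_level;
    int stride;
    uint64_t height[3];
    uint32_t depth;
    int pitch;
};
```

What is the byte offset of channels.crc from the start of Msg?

4

Point: 0..4  size  (4B, 4-aligned); 4..8  crc  (4B, 4-aligned); 8..10  reserved  (2B, 2-aligned); 10..12  -- padding (2B); 12..16  n_entries  (4B, 4-aligned); sizeof = 16, alignof = 4
0..16  channels  (16B, 4-aligned)
within Point: crc at 4
0 + 4 = 4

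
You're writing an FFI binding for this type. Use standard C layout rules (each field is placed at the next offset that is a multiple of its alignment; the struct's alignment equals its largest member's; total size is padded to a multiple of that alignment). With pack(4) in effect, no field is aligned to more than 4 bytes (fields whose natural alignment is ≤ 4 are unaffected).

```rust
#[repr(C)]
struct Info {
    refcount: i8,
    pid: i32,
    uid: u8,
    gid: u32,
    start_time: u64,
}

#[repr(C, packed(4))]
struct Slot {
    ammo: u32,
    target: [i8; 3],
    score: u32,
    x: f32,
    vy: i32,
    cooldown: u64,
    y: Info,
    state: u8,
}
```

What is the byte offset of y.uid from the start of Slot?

36

Info: refcount at 0 (size 1, align 1) → ends 1; pad 3 to align 4 for pid; pid at 4 (size 4, align 4) → ends 8; uid at 8 (size 1, align 1) → ends 9; pad 3 to align 4 for gid; gid at 12 (size 4, align 4) → ends 16; start_time at 16 (size 8, align 8) → ends 24; total 24 bytes, alignment 8
ammo at 0 (size 4, align 4) → ends 4
target at 4 (size 3, align 1) → ends 7
pad 1 to align 4 for score
score at 8 (size 4, align 4) → ends 12
x at 12 (size 4, align 4) → ends 16
vy at 16 (size 4, align 4) → ends 20
cooldown at 20 (size 8, align 4) → ends 28
y at 28 (size 24, align 4) → ends 52
within Info: uid at 8
28 + 8 = 36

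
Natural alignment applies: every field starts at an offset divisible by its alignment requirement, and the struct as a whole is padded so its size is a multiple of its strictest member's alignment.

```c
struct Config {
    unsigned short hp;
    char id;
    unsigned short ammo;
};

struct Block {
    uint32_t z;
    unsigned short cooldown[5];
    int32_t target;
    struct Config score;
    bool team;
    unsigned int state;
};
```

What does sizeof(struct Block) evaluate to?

Config: hp at 0 (size 2, align 2) → ends 2; id at 2 (size 1, align 1) → ends 3; pad 1 to align 2 for ammo; ammo at 4 (size 2, align 2) → ends 6; total 6 bytes, alignment 2
z at 0 (size 4, align 4) → ends 4
cooldown at 4 (size 10, align 2) → ends 14
pad 2 to align 4 for target
target at 16 (size 4, align 4) → ends 20
score at 20 (size 6, align 2) → ends 26
team at 26 (size 1, align 1) → ends 27
pad 1 to align 4 for state
state at 28 (size 4, align 4) → ends 32
total 32 bytes, alignment 4

32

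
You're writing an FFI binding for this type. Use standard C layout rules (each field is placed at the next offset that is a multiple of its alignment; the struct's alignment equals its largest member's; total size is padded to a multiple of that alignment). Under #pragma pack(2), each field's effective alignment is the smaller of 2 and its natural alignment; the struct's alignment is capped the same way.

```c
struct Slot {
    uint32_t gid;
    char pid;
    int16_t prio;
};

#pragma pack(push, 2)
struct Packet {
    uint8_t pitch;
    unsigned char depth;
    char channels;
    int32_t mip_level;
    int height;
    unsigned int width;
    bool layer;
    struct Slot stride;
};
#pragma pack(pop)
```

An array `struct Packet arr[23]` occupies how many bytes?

Slot: 0..4  gid  (4B, 4-aligned); 4..5  pid  (1B, 1-aligned); 5..6  -- padding (1B); 6..8  prio  (2B, 2-aligned); sizeof = 8, alignof = 4
0..1  pitch  (1B, 1-aligned)
1..2  depth  (1B, 1-aligned)
2..3  channels  (1B, 1-aligned)
3..4  -- padding (1B)
4..8  mip_level  (4B, 2-aligned)
8..12  height  (4B, 2-aligned)
12..16  width  (4B, 2-aligned)
16..17  layer  (1B, 1-aligned)
17..18  -- padding (1B)
18..26  stride  (8B, 2-aligned)
sizeof = 26, alignof = 2
array of 23: 23 × 26 = 598

598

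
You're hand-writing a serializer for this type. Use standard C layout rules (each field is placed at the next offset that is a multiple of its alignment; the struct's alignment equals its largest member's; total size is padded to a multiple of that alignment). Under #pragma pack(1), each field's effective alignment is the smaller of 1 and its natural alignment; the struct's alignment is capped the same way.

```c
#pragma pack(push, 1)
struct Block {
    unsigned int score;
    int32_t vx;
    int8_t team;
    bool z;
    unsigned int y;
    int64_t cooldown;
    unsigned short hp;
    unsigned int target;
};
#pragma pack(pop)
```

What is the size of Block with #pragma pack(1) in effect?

28

@0: score [4B, align 1] → 4
@4: vx [4B, align 1] → 8
@8: team [1B, align 1] → 9
@9: z [1B, align 1] → 10
@10: y [4B, align 1] → 14
@14: cooldown [8B, align 1] → 22
@22: hp [2B, align 1] → 24
@24: target [4B, align 1] → 28
size 28, align 1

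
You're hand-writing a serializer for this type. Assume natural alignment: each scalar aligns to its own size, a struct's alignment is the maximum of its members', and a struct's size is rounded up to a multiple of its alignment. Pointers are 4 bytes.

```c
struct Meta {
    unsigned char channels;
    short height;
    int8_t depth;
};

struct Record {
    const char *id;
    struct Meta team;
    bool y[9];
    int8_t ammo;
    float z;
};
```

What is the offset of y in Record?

Meta: 0..1  channels  (1B, 1-aligned); 1..2  -- padding (1B); 2..4  height  (2B, 2-aligned); 4..5  depth  (1B, 1-aligned); 5..6  -- tail padding (1B); sizeof = 6, alignof = 2
0..4  id  (4B, 4-aligned)
4..10  team  (6B, 2-aligned)
10..19  y  (9B, 1-aligned)

10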